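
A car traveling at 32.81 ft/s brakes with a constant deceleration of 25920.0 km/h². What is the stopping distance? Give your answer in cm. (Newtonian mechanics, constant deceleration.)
d = v₀² / (2a) (with unit conversion) = 2500.0 cm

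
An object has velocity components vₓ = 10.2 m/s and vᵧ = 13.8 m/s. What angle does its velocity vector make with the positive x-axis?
θ = arctan(vᵧ/vₓ) = arctan(13.8/10.2) = 53.53°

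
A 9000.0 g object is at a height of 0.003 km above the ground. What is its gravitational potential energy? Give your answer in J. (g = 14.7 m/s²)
PE = mgh = 9 kg × 14.7 m/s² × 3 m = 396.9 J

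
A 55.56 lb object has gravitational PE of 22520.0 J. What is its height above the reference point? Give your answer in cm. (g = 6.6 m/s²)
PE = mgh → h = PE/(mg) = 2.252e+04 J / (25.2 kg × 6.6 m/s²) = 135.4 m = 13540.0 cm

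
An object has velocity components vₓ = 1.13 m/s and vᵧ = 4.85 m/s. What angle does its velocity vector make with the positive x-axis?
θ = arctan(vᵧ/vₓ) = arctan(4.85/1.13) = 76.88°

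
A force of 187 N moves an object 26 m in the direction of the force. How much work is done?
W = Fd = 187×26 = 4862.0 J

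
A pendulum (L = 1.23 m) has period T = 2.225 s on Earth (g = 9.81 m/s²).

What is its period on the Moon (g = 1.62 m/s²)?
T = 2π√(L/g), so T_moon/T_earth = √(g_earth/g_moon)
T_moon = 2π√(1.23/1.62) = 5.475 s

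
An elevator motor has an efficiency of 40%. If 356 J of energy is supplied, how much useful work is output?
W_out = η × W_in = 0.4 × 356 = 142.4 J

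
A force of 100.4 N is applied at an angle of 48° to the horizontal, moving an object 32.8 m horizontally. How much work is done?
W = Fd cosθ = 100.4×32.8×cos(48°) = 2203.5 J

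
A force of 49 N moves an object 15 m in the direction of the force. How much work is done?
W = Fd = 49×15 = 735.0 J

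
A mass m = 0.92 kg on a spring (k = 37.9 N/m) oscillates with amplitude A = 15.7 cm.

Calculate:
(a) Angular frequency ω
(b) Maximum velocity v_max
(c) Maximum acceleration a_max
ω = √(k/m) = √(37.9/0.92) = 6.418 rad/s
v_max = ωA = 6.418×0.157 = 1.008 m/s
a_max = ω²A = 6.418²×0.157 = 6.468 m/s²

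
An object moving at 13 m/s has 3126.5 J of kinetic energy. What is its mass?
KE = ½mv² → m = 2KE/v² = 2×3126.5/13² = 37.0 kg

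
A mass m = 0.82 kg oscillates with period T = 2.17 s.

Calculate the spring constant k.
T = 2π√(m/k) → k = m(2π/T)² = 0.82×(2π/2.17)² = 6.875 N/m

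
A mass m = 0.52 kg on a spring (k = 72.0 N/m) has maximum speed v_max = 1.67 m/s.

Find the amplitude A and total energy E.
½mv²_max = ½kA² → A = v_max√(m/k) = 1.67×√(0.52/72.0) = 0.1419 m = 14.19 cm
E = ½mv²_max = ½×0.52×1.67² = 0.7251 J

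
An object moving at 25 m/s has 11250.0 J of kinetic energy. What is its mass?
KE = ½mv² → m = 2KE/v² = 2×11250.0/25² = 36.0 kg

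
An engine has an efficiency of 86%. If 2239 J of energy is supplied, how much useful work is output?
W_out = η × W_in = 0.86 × 2239 = 1925.5 J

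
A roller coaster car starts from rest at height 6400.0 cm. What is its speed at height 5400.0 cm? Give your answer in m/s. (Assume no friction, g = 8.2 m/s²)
mgh₁ = ½mv₂² + mgh₂ → v₂ = √(2g(h₁−h₂)) = √(2×8.2×(64−54)) = 12.81 m/s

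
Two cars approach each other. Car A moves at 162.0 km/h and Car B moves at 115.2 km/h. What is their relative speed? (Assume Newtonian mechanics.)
v_rel = v_A + v_B = 162.0 + 115.2 = 277.2 km/h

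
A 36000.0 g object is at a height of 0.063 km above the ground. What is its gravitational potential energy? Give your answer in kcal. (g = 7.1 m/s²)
PE = mgh = 36 kg × 7.1 m/s² × 63 m = 1.61e+04 J = 3.849 kcal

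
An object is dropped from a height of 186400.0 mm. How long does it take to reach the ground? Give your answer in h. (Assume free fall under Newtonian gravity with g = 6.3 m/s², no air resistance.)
t = √(2h/g) (with unit conversion) = 0.002137 h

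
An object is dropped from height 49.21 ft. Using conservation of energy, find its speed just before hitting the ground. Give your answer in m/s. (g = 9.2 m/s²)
mgh = ½mv² → v = √(2gh) = √(2×9.2×15) = 16.61 m/s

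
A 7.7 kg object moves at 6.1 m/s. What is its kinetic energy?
KE = ½mv² = ½×7.7×6.1² = 143.2585 J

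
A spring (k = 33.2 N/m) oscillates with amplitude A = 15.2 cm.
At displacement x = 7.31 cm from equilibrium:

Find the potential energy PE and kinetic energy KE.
E_total = ½kA² = ½×33.2×(0.152)² = 0.3835 J
PE = ½kx² = ½×33.2×(0.0731)² = 0.0887 J
KE = E_total − PE = 0.2948 J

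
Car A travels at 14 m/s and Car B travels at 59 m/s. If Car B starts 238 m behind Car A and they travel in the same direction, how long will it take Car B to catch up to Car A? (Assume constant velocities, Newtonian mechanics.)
Relative speed: v_rel = 59 - 14 = 45 m/s
Time to catch: t = d₀/v_rel = 238/45 = 5.29 s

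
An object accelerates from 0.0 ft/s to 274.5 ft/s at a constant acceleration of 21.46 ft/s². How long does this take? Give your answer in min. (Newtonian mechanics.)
t = (v - v₀)/a (with unit conversion) = 0.2132 min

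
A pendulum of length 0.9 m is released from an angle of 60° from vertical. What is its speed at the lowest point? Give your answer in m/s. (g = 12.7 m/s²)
h = L(1 − cosθ) = 0.9×(1 − cos60°) = 0.45 m
v = √(2gh) = √(2×12.7×0.45) = 3.381 m/s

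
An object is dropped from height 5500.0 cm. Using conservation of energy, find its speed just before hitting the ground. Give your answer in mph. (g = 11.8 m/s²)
mgh = ½mv² → v = √(2gh) = √(2×11.8×55) = 36.03 m/s = 80.59 mph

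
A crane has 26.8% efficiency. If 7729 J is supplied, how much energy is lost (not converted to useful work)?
W_out = η × W_in = 0.268×7729 = 2071.4 J
W_lost = W_in − W_out = 7729 − 2071.4 = 5657.6 J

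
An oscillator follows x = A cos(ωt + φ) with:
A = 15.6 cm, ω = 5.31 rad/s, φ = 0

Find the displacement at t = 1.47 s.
x = A cos(ωt + φ) = 15.6×cos(5.31×1.47 + 0) = 0.7529 cm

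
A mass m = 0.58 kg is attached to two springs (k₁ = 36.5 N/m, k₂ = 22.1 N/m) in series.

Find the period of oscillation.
k_eq = k₁k₂/(k₁+k₂) = 13.77 N/m
T = 2π√(m/k_eq) = 2π√(0.58/13.77) = 1.29 s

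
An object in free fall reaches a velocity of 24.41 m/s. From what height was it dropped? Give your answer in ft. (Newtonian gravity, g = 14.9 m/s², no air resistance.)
h = v²/(2g) (with unit conversion) = 65.6 ft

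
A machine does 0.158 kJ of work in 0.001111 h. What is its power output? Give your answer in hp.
P = W/t = 158 J / 4 s = 39.5 W = 0.05298 hp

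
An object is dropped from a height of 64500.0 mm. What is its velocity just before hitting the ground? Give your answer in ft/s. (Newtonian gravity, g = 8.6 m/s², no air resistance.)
v = √(2gh) (with unit conversion) = 109.3 ft/s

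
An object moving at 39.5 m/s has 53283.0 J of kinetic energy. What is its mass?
KE = ½mv² → m = 2KE/v² = 2×53283.0/39.5² = 68.3 kg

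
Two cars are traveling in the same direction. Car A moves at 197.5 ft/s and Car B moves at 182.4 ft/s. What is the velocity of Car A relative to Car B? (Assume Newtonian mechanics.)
v_rel = v_A - v_B = 197.5 - 182.4 = 15.1 ft/s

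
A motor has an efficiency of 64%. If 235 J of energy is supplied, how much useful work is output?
W_out = η × W_in = 0.64 × 235 = 150.4 J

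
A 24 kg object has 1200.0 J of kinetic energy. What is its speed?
KE = ½mv² → v = √(2KE/m) = √(2×1200.0/24) = 10.0 m/s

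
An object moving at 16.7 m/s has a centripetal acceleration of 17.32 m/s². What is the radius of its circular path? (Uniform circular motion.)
r = v²/a_c = 16.7²/17.32 = 16.1 m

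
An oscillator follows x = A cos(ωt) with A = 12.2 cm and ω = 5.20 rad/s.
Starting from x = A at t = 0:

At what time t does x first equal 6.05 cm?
cos(ωt) = x/A = 6.05/12.2 = 0.4959
ωt = arccos(0.4959) = 1.052 rad
t = 1.052/5.2 = 0.2023 s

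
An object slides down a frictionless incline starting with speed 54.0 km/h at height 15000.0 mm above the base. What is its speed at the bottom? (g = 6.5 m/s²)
½mv₀² + mgh = ½mv² → v = √(v₀² + 2gh) = √(15² + 2×6.5×15) = 20.49 m/s = 73.78 km/h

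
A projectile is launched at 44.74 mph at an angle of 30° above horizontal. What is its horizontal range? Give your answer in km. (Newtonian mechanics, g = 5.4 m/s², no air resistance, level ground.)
R = v₀² sin(2θ) / g (with unit conversion) = 0.06415 km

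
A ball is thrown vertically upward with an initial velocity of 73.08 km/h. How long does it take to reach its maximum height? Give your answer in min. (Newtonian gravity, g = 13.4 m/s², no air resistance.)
t_up = v₀/g (with unit conversion) = 0.02525 min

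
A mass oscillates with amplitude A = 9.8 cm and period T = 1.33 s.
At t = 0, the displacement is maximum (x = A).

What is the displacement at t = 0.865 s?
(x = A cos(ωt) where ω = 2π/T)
ω = 2π/T = 2π/1.33 = 4.724 rad/s
x = A cos(ωt) = 9.8×cos(4.724×0.865) = -5.742 cm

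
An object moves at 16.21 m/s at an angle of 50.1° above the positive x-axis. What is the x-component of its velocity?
vₓ = v cos(θ) = 16.21 × cos(50.1°) = 10.4 m/s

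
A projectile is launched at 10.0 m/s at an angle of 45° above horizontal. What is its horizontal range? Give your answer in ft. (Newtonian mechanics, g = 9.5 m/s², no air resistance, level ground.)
R = v₀² sin(2θ) / g (with unit conversion) = 34.54 ft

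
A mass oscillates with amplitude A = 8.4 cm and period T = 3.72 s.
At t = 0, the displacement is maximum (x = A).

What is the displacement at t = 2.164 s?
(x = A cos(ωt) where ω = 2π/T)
ω = 2π/T = 2π/3.72 = 1.689 rad/s
x = A cos(ωt) = 8.4×cos(1.689×2.164) = -7.317 cm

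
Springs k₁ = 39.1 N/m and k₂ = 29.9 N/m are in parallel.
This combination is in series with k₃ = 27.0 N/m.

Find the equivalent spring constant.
k₁₂ = k₁ + k₂ = 69 N/m (parallel)
1/k_eq = 1/k₁₂ + 1/k₃ → k_eq = 19.41 N/m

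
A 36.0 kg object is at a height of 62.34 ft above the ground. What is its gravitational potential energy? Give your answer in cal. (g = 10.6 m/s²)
PE = mgh = 36 kg × 10.6 m/s² × 19 m = 7251 J = 1733.0 cal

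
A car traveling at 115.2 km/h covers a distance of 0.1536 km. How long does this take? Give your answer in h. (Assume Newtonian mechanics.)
t = d/v (with unit conversion) = 0.001333 h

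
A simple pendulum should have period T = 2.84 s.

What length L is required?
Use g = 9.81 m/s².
T = 2π√(L/g) → L = g(T/2π)² = 9.81×(2.84/2π)² = 2.004 m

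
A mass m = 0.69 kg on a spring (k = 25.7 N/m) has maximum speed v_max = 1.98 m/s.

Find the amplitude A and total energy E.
½mv²_max = ½kA² → A = v_max√(m/k) = 1.98×√(0.69/25.7) = 0.3244 m = 32.44 cm
E = ½mv²_max = ½×0.69×1.98² = 1.353 J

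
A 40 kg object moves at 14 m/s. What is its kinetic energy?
KE = ½mv² = ½×40×14² = 3920.0 J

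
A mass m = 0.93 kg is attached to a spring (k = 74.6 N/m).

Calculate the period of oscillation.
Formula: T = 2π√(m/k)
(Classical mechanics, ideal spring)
T = 2π√(m/k) = 2π√(0.93/74.6) = 0.7015 s; f = 1/T = 1.425 Hz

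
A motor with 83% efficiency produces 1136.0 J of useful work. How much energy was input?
W_in = W_out/η = 1136.0/0.83 = 1368.7 J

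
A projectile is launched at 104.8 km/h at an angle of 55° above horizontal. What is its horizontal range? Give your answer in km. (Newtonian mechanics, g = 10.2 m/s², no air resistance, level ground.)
R = v₀² sin(2θ) / g (with unit conversion) = 0.07807 km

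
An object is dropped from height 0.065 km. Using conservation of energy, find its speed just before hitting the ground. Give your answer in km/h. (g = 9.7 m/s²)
mgh = ½mv² → v = √(2gh) = √(2×9.7×65) = 35.51 m/s = 127.8 km/h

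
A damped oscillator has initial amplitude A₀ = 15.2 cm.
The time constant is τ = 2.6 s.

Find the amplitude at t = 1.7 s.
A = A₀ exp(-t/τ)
A = A₀ exp(−t/τ) = 15.2×exp(−1.7/2.6) = 7.905 cm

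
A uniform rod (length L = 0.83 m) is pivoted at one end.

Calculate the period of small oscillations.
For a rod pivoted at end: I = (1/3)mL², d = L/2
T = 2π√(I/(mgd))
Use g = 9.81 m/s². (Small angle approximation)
I/m = (1/3)L² = 0.2296 m²; d = L/2 = 0.415 m
T = 2π√(I/(mgd)) = 2π√(0.2296/(9.81×0.415)) = 1.492 s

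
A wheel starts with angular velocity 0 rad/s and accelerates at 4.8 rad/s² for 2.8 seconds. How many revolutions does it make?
θ = ω₀t + ½αt² = 0×2.8 + ½×4.8×2.8² = 18.82 rad
Revolutions = θ/(2π) = 18.82/(2π) = 2.99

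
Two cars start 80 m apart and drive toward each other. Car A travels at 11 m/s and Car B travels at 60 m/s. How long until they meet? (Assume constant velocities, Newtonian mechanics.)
Combined speed: v_combined = 11 + 60 = 71 m/s
Time to meet: t = d/71 = 80/71 = 1.13 s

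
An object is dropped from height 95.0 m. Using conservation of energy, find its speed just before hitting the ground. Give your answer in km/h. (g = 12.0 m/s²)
mgh = ½mv² → v = √(2gh) = √(2×12.0×95) = 47.75 m/s = 171.9 km/h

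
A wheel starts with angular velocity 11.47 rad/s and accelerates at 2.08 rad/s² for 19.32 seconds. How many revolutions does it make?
θ = ω₀t + ½αt² = 11.47×19.32 + ½×2.08×19.32² = 609.79 rad
Revolutions = θ/(2π) = 609.79/(2π) = 97.05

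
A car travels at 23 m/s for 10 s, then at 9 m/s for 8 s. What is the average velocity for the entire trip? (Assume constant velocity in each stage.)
d₁ = v₁t₁ = 23 × 10 = 230 m
d₂ = v₂t₂ = 9 × 8 = 72 m
d_total = 302 m, t_total = 18 s
v_avg = d_total/t_total = 302/18 = 16.78 m/s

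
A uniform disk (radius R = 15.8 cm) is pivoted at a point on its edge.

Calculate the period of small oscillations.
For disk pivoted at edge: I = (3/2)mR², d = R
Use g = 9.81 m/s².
I/m = (3/2)R² = 0.03745 m²; d = R = 0.158 m
T = 2π√((3/2)R²/(gR)) = 2π√(3R/(2g)) = 0.9766 s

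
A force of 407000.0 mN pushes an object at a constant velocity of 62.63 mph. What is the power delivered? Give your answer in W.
P = Fv = 407 N × 28 m/s = 1.14e+04 W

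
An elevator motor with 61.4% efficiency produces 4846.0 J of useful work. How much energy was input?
W_in = W_out/η = 4846.0/0.614 = 7892.5 J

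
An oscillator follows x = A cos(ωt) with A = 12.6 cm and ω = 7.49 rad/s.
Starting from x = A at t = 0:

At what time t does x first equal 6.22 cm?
cos(ωt) = x/A = 6.22/12.6 = 0.4937
ωt = arccos(0.4937) = 1.055 rad
t = 1.055/7.49 = 0.1408 s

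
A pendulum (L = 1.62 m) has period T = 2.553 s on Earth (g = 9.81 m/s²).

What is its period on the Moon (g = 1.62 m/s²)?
T = 2π√(L/g), so T_moon/T_earth = √(g_earth/g_moon)
T_moon = 2π√(1.62/1.62) = 6.283 s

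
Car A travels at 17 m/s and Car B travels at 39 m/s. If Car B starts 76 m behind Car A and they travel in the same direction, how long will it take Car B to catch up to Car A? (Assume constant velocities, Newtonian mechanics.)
Relative speed: v_rel = 39 - 17 = 22 m/s
Time to catch: t = d₀/v_rel = 76/22 = 3.45 s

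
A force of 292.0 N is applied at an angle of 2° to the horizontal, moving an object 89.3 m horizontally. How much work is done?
W = Fd cosθ = 292.0×89.3×cos(2°) = 26060.0 J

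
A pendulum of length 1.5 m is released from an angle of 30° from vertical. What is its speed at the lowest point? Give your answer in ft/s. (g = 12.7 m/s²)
h = L(1 − cosθ) = 1.5×(1 − cos30°) = 0.201 m
v = √(2gh) = √(2×12.7×0.201) = 2.259 m/s = 7.412 ft/s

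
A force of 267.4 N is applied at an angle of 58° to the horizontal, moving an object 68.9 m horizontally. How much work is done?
W = Fd cosθ = 267.4×68.9×cos(58°) = 9763.2 J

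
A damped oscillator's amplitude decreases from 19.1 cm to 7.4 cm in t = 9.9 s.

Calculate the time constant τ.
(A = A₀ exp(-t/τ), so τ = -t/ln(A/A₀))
A/A₀ = 7.4/19.1 = 0.3874; ln(A/A₀) = -0.9482
τ = −t/ln(A/A₀) = −9.9/-0.9482 = 10.44 s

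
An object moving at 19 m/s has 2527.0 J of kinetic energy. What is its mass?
KE = ½mv² → m = 2KE/v² = 2×2527.0/19² = 14.0 kg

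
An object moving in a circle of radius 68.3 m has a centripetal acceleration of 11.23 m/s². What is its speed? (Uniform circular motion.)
v = √(a_c × r) = √(11.23 × 68.3) = 27.69 m/s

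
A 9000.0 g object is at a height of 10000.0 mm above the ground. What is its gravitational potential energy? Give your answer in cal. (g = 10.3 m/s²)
PE = mgh = 9 kg × 10.3 m/s² × 10 m = 927 J = 221.6 cal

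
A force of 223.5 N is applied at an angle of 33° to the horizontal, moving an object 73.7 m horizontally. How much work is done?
W = Fd cosθ = 223.5×73.7×cos(33°) = 13815.0 J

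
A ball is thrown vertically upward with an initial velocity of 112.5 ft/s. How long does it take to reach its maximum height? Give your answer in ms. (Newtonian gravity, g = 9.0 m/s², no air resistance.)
t_up = v₀/g (with unit conversion) = 3810.0 ms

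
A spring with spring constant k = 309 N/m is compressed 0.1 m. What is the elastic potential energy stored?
PE = ½kx² = ½×309×0.1² = 1.545 J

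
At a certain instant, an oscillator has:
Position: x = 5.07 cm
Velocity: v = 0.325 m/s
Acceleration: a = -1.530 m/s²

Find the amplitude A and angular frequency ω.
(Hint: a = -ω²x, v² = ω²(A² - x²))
a = −ω²x → ω = √(|a|/x) = √(1.53/0.0507) = 5.493 rad/s
v² = ω²(A² − x²) → A = √(x² + v²/ω²) = √(0.0507² + 0.325²/5.493²) = 0.07791 m = 7.791 cm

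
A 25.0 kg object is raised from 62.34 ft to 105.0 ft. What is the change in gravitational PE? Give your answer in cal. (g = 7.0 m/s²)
ΔPE = mg(h₂ − h₁) = 25 kg × 7.0 m/s² × (32 − 19) m = 2275 J = 543.9 cal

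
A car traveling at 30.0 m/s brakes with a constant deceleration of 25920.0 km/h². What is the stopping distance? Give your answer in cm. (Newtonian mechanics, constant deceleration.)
d = v₀² / (2a) (with unit conversion) = 22500.0 cm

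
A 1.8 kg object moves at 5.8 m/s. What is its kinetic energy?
KE = ½mv² = ½×1.8×5.8² = 30.276 J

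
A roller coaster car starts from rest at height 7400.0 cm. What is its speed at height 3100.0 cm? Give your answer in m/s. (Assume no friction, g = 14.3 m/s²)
mgh₁ = ½mv₂² + mgh₂ → v₂ = √(2g(h₁−h₂)) = √(2×14.3×(74−31)) = 35.07 m/s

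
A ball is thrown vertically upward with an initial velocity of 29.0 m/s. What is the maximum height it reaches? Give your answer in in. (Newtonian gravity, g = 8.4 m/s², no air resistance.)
h_max = v₀²/(2g) (with unit conversion) = 1971.0 in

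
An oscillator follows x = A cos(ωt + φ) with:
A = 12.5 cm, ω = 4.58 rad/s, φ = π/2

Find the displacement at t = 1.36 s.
x = A cos(ωt + φ) = 12.5×cos(4.58×1.36 + π/2) = 0.6795 cm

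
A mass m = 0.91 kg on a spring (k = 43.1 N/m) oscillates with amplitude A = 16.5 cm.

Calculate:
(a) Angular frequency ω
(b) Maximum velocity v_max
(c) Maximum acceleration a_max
ω = √(k/m) = √(43.1/0.91) = 6.882 rad/s
v_max = ωA = 6.882×0.165 = 1.136 m/s
a_max = ω²A = 6.882²×0.165 = 7.815 m/s²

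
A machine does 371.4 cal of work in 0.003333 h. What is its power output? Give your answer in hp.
P = W/t = 1554 J / 12 s = 129.5 W = 0.1737 hp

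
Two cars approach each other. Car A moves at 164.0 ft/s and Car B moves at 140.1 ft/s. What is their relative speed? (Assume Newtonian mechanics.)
v_rel = v_A + v_B = 164.0 + 140.1 = 304.1 ft/s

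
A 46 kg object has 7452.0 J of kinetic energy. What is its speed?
KE = ½mv² → v = √(2KE/m) = √(2×7452.0/46) = 18.0 m/s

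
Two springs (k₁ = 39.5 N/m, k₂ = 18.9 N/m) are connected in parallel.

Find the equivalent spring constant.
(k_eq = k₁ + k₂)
k_eq = k₁ + k₂ = 39.5 + 18.9 = 58.4 N/m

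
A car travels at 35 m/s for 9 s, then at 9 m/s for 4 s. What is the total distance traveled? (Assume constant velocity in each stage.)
d₁ = v₁t₁ = 35 × 9 = 315 m
d₂ = v₂t₂ = 9 × 4 = 36 m
d_total = 315 + 36 = 351 m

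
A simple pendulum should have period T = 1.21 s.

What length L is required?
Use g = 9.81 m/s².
T = 2π√(L/g) → L = g(T/2π)² = 9.81×(1.21/2π)² = 0.3638 m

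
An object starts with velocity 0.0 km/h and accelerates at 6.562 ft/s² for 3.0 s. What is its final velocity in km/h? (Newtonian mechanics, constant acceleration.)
v = v₀ + at (with unit conversion) = 21.6 km/h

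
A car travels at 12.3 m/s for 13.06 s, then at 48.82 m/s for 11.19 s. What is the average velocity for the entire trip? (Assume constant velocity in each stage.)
d₁ = v₁t₁ = 12.3 × 13.06 = 160.638 m
d₂ = v₂t₂ = 48.82 × 11.19 = 546.296 m
d_total = 706.93 m, t_total = 24.25 s
v_avg = d_total/t_total = 706.93/24.25 = 29.15 m/s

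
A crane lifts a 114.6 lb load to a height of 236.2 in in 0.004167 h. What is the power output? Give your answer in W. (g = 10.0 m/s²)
W = mgh = 51.98×10.0×5.999 = 3119 J
P = W/t = 3119/15 = 207.9 W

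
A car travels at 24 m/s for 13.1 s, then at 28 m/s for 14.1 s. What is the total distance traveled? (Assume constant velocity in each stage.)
d₁ = v₁t₁ = 24 × 13.1 = 314.4 m
d₂ = v₂t₂ = 28 × 14.1 = 394.8 m
d_total = 314.4 + 394.8 = 709.2 m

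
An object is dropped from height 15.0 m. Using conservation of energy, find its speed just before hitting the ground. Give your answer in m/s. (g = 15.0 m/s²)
mgh = ½mv² → v = √(2gh) = √(2×15.0×15) = 21.21 m/s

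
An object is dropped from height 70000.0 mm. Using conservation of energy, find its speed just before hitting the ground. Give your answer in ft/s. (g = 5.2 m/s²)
mgh = ½mv² → v = √(2gh) = √(2×5.2×70) = 26.98 m/s = 88.52 ft/s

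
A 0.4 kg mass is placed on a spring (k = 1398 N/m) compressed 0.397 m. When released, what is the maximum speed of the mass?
½kx² = ½mv² → v = x√(k/m) = 0.397×√(1398/0.4) = 23.47 m/s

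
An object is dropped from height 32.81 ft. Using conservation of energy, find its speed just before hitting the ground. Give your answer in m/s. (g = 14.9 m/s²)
mgh = ½mv² → v = √(2gh) = √(2×14.9×10) = 17.26 m/s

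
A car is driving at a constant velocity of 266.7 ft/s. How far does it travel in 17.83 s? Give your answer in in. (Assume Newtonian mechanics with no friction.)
d = vt (with unit conversion) = 57060.0 in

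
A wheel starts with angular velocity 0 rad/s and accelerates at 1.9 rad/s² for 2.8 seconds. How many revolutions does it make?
θ = ω₀t + ½αt² = 0×2.8 + ½×1.9×2.8² = 7.45 rad
Revolutions = θ/(2π) = 7.45/(2π) = 1.19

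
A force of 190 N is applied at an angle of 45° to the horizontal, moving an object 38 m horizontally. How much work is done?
W = Fd cosθ = 190×38×cos(45°) = 5105.3 J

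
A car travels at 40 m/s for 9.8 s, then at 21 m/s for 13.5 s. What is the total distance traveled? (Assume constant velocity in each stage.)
d₁ = v₁t₁ = 40 × 9.8 = 392 m
d₂ = v₂t₂ = 21 × 13.5 = 283.5 m
d_total = 392 + 283.5 = 675.5 m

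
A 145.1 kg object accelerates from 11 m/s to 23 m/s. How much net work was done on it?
W_net = ΔKE = ½m(v₂² − v₁²) = ½×145.1×(23² − 11²) = 29600.4 J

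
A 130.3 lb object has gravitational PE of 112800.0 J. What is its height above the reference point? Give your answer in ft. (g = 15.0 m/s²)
PE = mgh → h = PE/(mg) = 1.128e+05 J / (59.1 kg × 15.0 m/s²) = 127.2 m = 417.4 ft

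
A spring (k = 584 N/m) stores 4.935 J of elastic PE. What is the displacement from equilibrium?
PE = ½kx² → x = √(2PE/k) = √(2×4.935/584) = 0.13 m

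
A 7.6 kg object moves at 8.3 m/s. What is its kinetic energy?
KE = ½mv² = ½×7.6×8.3² = 261.782 J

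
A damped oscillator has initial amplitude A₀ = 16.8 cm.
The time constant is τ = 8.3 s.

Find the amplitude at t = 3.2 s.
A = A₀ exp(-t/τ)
A = A₀ exp(−t/τ) = 16.8×exp(−3.2/8.3) = 11.43 cm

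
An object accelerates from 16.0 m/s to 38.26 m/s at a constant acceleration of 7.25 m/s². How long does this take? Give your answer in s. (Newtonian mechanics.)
t = (v - v₀)/a = 3.07 s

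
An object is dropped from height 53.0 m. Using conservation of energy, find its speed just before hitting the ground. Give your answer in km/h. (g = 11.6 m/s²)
mgh = ½mv² → v = √(2gh) = √(2×11.6×53) = 35.07 m/s = 126.2 km/h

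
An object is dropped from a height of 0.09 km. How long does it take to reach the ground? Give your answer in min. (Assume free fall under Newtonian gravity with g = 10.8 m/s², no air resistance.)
t = √(2h/g) (with unit conversion) = 0.06804 min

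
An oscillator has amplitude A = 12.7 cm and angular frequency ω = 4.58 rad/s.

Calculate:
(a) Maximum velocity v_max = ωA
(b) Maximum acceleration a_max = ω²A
v_max = ωA = 4.58×0.127 = 0.5817 m/s
a_max = ω²A = 4.58²×0.127 = 2.664 m/s²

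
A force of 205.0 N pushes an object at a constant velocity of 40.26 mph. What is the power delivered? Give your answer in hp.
P = Fv = 205 N × 18 m/s = 3690 W = 4.948 hp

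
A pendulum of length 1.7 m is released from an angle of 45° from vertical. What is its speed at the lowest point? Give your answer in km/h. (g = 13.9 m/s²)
h = L(1 − cosθ) = 1.7×(1 − cos45°) = 0.4979 m
v = √(2gh) = √(2×13.9×0.4979) = 3.721 m/s = 13.39 km/h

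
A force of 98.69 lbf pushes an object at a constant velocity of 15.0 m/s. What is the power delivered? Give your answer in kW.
P = Fv = 439 N × 15 m/s = 6585 W = 6.585 kW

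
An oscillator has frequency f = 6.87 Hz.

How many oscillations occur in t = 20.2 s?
n = f×t = 6.87×20.2 = 138.8 oscillations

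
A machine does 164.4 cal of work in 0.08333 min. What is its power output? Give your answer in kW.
P = W/t = 687.8 J / 5 s = 137.6 W = 0.1376 kW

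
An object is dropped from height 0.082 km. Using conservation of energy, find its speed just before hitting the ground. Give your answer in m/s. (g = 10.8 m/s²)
mgh = ½mv² → v = √(2gh) = √(2×10.8×82) = 42.09 m/s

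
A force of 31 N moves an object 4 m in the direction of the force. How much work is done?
W = Fd = 31×4 = 124.0 J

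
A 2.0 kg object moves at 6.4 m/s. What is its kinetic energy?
KE = ½mv² = ½×2.0×6.4² = 40.96 J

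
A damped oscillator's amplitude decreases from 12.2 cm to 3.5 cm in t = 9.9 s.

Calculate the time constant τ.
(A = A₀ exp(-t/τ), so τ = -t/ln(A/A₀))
A/A₀ = 3.5/12.2 = 0.2869; ln(A/A₀) = -1.249
τ = −t/ln(A/A₀) = −9.9/-1.249 = 7.928 s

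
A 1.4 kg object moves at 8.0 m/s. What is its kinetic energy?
KE = ½mv² = ½×1.4×8.0² = 44.8 J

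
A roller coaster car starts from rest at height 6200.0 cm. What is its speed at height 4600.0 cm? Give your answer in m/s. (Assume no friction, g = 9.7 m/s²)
mgh₁ = ½mv₂² + mgh₂ → v₂ = √(2g(h₁−h₂)) = √(2×9.7×(62−46)) = 17.62 m/s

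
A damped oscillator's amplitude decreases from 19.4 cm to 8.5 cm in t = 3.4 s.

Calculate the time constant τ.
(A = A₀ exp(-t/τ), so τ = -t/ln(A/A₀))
A/A₀ = 8.5/19.4 = 0.4381; ln(A/A₀) = -0.8252
τ = −t/ln(A/A₀) = −3.4/-0.8252 = 4.12 s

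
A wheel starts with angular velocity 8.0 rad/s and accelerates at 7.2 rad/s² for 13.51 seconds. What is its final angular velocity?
ω = ω₀ + αt = 8.0 + 7.2 × 13.51 = 105.27 rad/s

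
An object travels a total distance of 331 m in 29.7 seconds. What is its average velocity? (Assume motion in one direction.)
v_avg = Δd / Δt = 331 / 29.7 = 11.14 m/s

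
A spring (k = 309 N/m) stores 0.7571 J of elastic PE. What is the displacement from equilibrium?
PE = ½kx² → x = √(2PE/k) = √(2×0.7571/309) = 0.07 m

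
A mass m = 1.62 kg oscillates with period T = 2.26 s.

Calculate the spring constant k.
T = 2π√(m/k) → k = m(2π/T)² = 1.62×(2π/2.26)² = 12.52 N/m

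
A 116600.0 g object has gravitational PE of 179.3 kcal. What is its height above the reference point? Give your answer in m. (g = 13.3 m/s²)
PE = mgh → h = PE/(mg) = 7.502e+05 J / (116.6 kg × 13.3 m/s²) = 483.8 m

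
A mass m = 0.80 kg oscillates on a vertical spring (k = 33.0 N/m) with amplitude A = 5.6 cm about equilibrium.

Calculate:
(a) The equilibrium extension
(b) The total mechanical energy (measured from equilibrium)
x_eq = mg/k = 0.8×9.81/33.0 = 0.2378 m = 23.78 cm
E = ½kA² = ½×33.0×(0.056)² = 0.05174 J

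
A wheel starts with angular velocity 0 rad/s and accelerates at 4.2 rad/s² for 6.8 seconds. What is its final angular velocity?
ω = ω₀ + αt = 0 + 4.2 × 6.8 = 28.56 rad/s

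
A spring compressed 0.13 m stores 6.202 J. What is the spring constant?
PE = ½kx² → k = 2PE/x² = 2×6.202/0.13² = 734.0 N/m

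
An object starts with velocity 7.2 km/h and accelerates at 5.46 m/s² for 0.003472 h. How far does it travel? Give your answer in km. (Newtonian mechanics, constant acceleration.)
d = v₀t + ½at² (with unit conversion) = 0.4515 km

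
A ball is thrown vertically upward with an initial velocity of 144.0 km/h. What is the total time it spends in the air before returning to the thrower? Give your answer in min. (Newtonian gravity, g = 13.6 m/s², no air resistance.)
t_total = 2v₀/g (with unit conversion) = 0.09804 min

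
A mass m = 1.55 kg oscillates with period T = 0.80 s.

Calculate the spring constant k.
T = 2π√(m/k) → k = m(2π/T)² = 1.55×(2π/0.8)² = 95.61 N/m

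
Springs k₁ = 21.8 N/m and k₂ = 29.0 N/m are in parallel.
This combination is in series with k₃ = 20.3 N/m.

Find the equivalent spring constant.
k₁₂ = k₁ + k₂ = 50.8 N/m (parallel)
1/k_eq = 1/k₁₂ + 1/k₃ → k_eq = 14.5 N/m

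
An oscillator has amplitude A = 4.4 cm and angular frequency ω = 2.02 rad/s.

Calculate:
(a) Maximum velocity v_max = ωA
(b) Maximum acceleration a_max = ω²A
v_max = ωA = 2.02×0.044 = 0.08888 m/s
a_max = ω²A = 2.02²×0.044 = 0.1795 m/s²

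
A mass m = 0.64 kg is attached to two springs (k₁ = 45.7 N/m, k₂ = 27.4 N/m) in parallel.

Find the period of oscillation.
k_eq = k₁+k₂ = 73.1 N/m
T = 2π√(m/k_eq) = 2π√(0.64/73.1) = 0.5879 s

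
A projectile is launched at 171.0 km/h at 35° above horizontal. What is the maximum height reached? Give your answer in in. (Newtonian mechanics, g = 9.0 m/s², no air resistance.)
H = v₀²sin²(θ)/(2g) (with unit conversion) = 1624.0 in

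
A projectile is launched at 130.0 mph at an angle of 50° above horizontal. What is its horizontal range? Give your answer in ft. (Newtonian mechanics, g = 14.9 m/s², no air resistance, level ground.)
R = v₀² sin(2θ) / g (with unit conversion) = 732.4 ft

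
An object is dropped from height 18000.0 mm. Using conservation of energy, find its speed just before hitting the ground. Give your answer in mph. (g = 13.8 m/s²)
mgh = ½mv² → v = √(2gh) = √(2×13.8×18) = 22.29 m/s = 49.86 mph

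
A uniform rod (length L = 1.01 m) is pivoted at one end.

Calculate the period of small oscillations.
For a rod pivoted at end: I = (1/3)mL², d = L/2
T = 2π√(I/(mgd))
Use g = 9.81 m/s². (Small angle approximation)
I/m = (1/3)L² = 0.34 m²; d = L/2 = 0.505 m
T = 2π√(I/(mgd)) = 2π√(0.34/(9.81×0.505)) = 1.646 s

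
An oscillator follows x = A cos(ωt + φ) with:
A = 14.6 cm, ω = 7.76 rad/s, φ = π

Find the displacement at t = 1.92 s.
x = A cos(ωt + φ) = 14.6×cos(7.76×1.92 + π) = 10.08 cm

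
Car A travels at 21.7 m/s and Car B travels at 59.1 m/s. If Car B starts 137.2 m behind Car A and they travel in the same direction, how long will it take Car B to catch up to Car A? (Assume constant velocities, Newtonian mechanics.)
Relative speed: v_rel = 59.1 - 21.7 = 37.4 m/s
Time to catch: t = d₀/v_rel = 137.2/37.4 = 3.67 s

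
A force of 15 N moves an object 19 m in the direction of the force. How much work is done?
W = Fd = 15×19 = 285.0 J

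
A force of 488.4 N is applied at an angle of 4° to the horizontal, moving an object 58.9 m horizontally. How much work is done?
W = Fd cosθ = 488.4×58.9×cos(4°) = 28697.0 J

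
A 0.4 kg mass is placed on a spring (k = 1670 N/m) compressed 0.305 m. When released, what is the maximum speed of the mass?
½kx² = ½mv² → v = x√(k/m) = 0.305×√(1670/0.4) = 19.71 m/s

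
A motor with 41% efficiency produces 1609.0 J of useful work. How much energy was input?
W_in = W_out/η = 1609.0/0.41 = 3924.4 J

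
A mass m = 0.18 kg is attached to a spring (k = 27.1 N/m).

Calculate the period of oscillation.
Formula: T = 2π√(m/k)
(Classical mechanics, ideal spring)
T = 2π√(m/k) = 2π√(0.18/27.1) = 0.5121 s; f = 1/T = 1.953 Hz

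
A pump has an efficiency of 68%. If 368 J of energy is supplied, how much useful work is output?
W_out = η × W_in = 0.68 × 368 = 250.24 J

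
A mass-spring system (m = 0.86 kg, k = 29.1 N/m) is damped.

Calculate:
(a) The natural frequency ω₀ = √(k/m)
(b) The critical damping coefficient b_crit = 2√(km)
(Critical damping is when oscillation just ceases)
ω₀ = √(k/m) = √(29.1/0.86) = 5.817 rad/s
b_crit = 2√(km) = 2√(29.1×0.86) = 10.01 kg/s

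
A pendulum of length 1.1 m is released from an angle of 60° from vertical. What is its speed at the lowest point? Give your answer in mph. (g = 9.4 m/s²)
h = L(1 − cosθ) = 1.1×(1 − cos60°) = 0.55 m
v = √(2gh) = √(2×9.4×0.55) = 3.216 m/s = 7.193 mph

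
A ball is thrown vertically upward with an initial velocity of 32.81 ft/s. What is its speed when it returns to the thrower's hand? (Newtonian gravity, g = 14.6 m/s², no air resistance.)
By conservation of energy, the ball returns at the same speed = 32.81 ft/s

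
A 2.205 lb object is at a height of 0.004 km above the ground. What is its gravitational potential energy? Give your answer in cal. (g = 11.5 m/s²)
PE = mgh = 1 kg × 11.5 m/s² × 4 m = 46.01 J = 11.0 cal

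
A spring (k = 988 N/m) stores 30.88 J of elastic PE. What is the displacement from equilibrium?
PE = ½kx² → x = √(2PE/k) = √(2×30.88/988) = 0.25 m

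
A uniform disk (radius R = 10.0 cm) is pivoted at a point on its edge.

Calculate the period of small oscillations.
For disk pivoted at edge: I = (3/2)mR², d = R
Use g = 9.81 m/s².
I/m = (3/2)R² = 0.015 m²; d = R = 0.1 m
T = 2π√((3/2)R²/(gR)) = 2π√(3R/(2g)) = 0.7769 s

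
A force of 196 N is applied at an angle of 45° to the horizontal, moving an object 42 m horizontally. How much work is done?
W = Fd cosθ = 196×42×cos(45°) = 5820.9 J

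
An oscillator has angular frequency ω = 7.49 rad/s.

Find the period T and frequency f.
T = 2π/ω = 2π/7.49 = 0.8389 s; f = ω/2π = 1.192 Hz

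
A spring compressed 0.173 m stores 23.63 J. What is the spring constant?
PE = ½kx² → k = 2PE/x² = 2×23.63/0.173² = 1579.0 N/m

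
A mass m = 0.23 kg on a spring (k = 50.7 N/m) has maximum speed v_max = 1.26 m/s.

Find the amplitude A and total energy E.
½mv²_max = ½kA² → A = v_max√(m/k) = 1.26×√(0.23/50.7) = 0.08487 m = 8.487 cm
E = ½mv²_max = ½×0.23×1.26² = 0.1826 J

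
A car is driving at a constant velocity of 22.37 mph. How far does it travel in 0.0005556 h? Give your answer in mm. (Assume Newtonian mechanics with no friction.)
d = vt (with unit conversion) = 20000.0 mm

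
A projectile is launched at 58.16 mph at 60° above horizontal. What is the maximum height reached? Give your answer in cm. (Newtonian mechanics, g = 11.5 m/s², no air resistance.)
H = v₀²sin²(θ)/(2g) (with unit conversion) = 2204.0 cm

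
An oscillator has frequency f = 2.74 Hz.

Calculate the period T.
T = 1/f = 1/2.74 = 0.365 s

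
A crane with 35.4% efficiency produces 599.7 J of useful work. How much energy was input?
W_in = W_out/η = 599.7/0.354 = 1694.1 J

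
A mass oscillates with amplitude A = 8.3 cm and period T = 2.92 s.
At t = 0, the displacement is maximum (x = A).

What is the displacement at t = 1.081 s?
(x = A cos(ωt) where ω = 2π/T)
ω = 2π/T = 2π/2.92 = 2.152 rad/s
x = A cos(ωt) = 8.3×cos(2.152×1.081) = -5.69 cm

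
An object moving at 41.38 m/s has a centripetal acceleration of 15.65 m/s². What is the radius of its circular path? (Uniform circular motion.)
r = v²/a_c = 41.38²/15.65 = 109.41 m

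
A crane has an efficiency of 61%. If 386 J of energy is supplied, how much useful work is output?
W_out = η × W_in = 0.61 × 386 = 235.46 J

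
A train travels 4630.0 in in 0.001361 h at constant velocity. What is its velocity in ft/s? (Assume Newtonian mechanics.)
v = d/t (with unit conversion) = 78.75 ft/s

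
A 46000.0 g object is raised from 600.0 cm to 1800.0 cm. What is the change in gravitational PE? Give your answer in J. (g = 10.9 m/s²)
ΔPE = mg(h₂ − h₁) = 46 kg × 10.9 m/s² × (18 − 6) m = 6017 J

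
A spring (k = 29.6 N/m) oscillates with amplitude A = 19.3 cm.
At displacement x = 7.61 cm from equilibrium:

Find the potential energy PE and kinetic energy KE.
E_total = ½kA² = ½×29.6×(0.193)² = 0.5513 J
PE = ½kx² = ½×29.6×(0.0761)² = 0.08571 J
KE = E_total − PE = 0.4656 J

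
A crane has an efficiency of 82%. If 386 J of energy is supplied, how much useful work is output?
W_out = η × W_in = 0.82 × 386 = 316.52 J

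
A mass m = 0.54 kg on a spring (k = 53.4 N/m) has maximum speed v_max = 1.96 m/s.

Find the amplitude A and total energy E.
½mv²_max = ½kA² → A = v_max√(m/k) = 1.96×√(0.54/53.4) = 0.1971 m = 19.71 cm
E = ½mv²_max = ½×0.54×1.96² = 1.037 J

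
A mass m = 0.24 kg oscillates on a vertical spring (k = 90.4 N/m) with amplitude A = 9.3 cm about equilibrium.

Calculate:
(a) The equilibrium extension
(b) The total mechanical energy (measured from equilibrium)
x_eq = mg/k = 0.24×9.81/90.4 = 0.02604 m = 2.604 cm
E = ½kA² = ½×90.4×(0.093)² = 0.3909 J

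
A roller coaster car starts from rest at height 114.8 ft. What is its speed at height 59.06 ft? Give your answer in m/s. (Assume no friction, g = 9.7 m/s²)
mgh₁ = ½mv₂² + mgh₂ → v₂ = √(2g(h₁−h₂)) = √(2×9.7×(34.99−18)) = 18.15 m/s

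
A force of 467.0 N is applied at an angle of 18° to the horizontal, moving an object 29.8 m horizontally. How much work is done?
W = Fd cosθ = 467.0×29.8×cos(18°) = 13235.0 J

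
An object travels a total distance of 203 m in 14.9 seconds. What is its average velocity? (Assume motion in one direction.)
v_avg = Δd / Δt = 203 / 14.9 = 13.62 m/s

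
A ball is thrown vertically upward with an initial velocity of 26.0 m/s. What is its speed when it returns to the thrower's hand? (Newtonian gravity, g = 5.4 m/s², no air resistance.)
By conservation of energy, the ball returns at the same speed = 26.0 m/s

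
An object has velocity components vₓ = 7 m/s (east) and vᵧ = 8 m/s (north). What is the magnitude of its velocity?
|v| = √(vₓ² + vᵧ²) = √(7² + 8²) = √(113) = 10.63 m/s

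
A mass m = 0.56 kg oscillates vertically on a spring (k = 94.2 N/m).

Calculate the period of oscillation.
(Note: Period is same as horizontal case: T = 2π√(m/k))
T = 2π√(m/k) = 2π√(0.56/94.2) = 0.4844 s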